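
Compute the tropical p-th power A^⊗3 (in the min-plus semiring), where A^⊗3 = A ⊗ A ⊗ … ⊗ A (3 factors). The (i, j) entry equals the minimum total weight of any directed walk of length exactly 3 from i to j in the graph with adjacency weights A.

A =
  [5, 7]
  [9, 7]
A^⊗3 =
  [15, 17]
  [19, 21]

Each entry (A^⊗3)_ij equals the minimum over all length-3 walks i = v_0 → v_1 → … → v_3 = j of Σ_t A[v_t][v_{t+1}]. For example, for (i, j) = (0, 1) we minimise over 4 possible intermediate vertex sequences; the minimum is 17, attained along the walk 0 → 0 → 0 → 1.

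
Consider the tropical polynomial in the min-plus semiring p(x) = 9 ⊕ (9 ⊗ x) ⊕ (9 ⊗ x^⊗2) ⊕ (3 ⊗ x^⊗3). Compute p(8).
p(8) = 9

A tropical monomial a ⊗ x^⊗i evaluates to a + i · x. Evaluating each term at x = 8:
  Term 0 contributes 9 + 0 · 8 = 9
  Term 1 contributes 9 + 1 · 8 = 17
  Term 2 contributes 9 + 2 · 8 = 25
  Term 3 contributes 3 + 3 · 8 = 27
p(8) = ⊕ of these = min[9, 17, 25, 27] = 9.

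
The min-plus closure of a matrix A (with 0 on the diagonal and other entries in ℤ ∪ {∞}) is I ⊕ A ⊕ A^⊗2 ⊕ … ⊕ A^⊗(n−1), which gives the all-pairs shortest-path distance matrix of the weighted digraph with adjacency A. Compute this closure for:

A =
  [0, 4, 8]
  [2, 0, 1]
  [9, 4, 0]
Closure =
  [0, 4, 5]
  [2, 0, 1]
  [6, 4, 0]

This is the Floyd-Warshall all-pairs shortest-path computation. For each intermediate vertex k = 0, 1, …, 2, update dist[i][j] ← min(dist[i][j], dist[i][k] + dist[k][j]). The final matrix gives, for each (i, j), the minimum total weight of any directed path from i to j (possibly empty when i = j).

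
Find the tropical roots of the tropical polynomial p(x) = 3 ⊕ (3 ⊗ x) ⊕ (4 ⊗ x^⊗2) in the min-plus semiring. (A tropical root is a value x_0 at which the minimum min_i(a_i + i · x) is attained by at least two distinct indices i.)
Roots: {-1, 0}

Each tropical root is a break point of the lower envelope of the lines y = a_i + i · x (there are 3 lines, with slopes 0, 1, ..., 2). Only the lines that attain the minimum somewhere contribute to roots; other lines are dominated. Here the surviving (envelope) indices are i = 2, i = 1, i = 0.
Intersections between consecutive envelope lines give the roots: for adjacent envelope indices i < j the intersection is x = (a_i − a_j) / (j − i). Reading off the sorted break points: {-1, 0}.
Verification: at each break x_0, at least two indices attain the minimum of min_i(a_i + i · x_0).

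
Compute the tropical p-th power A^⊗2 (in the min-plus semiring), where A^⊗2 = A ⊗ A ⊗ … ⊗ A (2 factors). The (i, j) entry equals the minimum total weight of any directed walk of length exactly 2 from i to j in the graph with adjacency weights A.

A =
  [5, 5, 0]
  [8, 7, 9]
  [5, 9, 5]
A^⊗2 =
  [5, 9, 5]
  [13, 13, 8]
  [10, 10, 5]

Each entry (A^⊗2)_ij equals the minimum over all length-2 walks i = v_0 → v_1 → … → v_2 = j of Σ_t A[v_t][v_{t+1}]. For example, for (i, j) = (0, 2) we minimise over 3 possible intermediate vertex sequences; the minimum is 5, attained along the walk 0 → 0 → 2.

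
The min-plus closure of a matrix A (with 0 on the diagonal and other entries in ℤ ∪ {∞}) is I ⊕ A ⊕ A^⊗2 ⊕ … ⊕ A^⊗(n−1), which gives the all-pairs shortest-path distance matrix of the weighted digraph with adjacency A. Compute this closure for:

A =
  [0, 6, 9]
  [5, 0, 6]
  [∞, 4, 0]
Closure =
  [0, 6, 9]
  [5, 0, 6]
  [9, 4, 0]

This is the Floyd-Warshall all-pairs shortest-path computation. For each intermediate vertex k = 0, 1, …, 2, update dist[i][j] ← min(dist[i][j], dist[i][k] + dist[k][j]). The final matrix gives, for each (i, j), the minimum total weight of any directed path from i to j (possibly empty when i = j).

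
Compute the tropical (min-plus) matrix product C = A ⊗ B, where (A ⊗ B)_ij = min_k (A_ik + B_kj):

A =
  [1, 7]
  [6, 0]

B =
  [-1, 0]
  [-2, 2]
A ⊗ B =
  [0, 1]
  [-2, 2]

Apply the min-plus product entry-by-entry:
  C[0][0] = min over k of (A[0][0] + B[0][0] = 1 + -1 = 0, A[0][1] + B[1][0] = 7 + -2 = 5) = 0 (attained at k = 0)
  C[0][1] = min over k of (A[0][0] + B[0][1] = 1 + 0 = 1, A[0][1] + B[1][1] = 7 + 2 = 9) = 1 (attained at k = 0)
  C[1][0] = min over k of (A[1][0] + B[0][0] = 6 + -1 = 5, A[1][1] + B[1][0] = 0 + -2 = -2) = -2 (attained at k = 1)
  C[1][1] = min over k of (A[1][0] + B[0][1] = 6 + 0 = 6, A[1][1] + B[1][1] = 0 + 2 = 2) = 2 (attained at k = 1)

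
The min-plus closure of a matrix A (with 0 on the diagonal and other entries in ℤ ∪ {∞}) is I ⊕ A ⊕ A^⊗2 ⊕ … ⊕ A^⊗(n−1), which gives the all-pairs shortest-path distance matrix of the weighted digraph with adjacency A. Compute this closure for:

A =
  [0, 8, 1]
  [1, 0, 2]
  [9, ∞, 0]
Closure =
  [0, 8, 1]
  [1, 0, 2]
  [9, 17, 0]

This is the Floyd-Warshall all-pairs shortest-path computation. For each intermediate vertex k = 0, 1, …, 2, update dist[i][j] ← min(dist[i][j], dist[i][k] + dist[k][j]). The final matrix gives, for each (i, j), the minimum total weight of any directed path from i to j (possibly empty when i = j).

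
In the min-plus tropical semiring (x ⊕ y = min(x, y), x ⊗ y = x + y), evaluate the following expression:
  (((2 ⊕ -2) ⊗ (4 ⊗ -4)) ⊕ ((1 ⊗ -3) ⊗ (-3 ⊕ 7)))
(((2 ⊕ -2) ⊗ (4 ⊗ -4)) ⊕ ((1 ⊗ -3) ⊗ (-3 ⊕ 7))) = -5

Expand innermost to outermost. Recall ⊕ takes the minimum of its arguments and ⊗ takes their sum. Working out the expression (((2 ⊕ -2) ⊗ (4 ⊗ -4)) ⊕ ((1 ⊗ -3) ⊗ (-3 ⊕ 7))) gives -5.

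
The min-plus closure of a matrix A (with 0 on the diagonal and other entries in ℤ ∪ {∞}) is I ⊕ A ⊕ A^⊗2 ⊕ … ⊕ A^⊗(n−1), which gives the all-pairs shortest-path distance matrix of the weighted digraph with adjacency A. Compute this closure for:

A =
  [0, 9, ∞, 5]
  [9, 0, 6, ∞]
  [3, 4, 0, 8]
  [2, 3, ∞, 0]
Closure =
  [0, 8, 14, 5]
  [9, 0, 6, 14]
  [3, 4, 0, 8]
  [2, 3, 9, 0]

This is the Floyd-Warshall all-pairs shortest-path computation. For each intermediate vertex k = 0, 1, …, 3, update dist[i][j] ← min(dist[i][j], dist[i][k] + dist[k][j]). The final matrix gives, for each (i, j), the minimum total weight of any directed path from i to j (possibly empty when i = j).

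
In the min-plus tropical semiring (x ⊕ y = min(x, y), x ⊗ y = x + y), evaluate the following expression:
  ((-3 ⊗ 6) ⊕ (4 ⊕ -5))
((-3 ⊗ 6) ⊕ (4 ⊕ -5)) = -5

Expand innermost to outermost. Recall ⊕ takes the minimum of its arguments and ⊗ takes their sum. Working out the expression ((-3 ⊗ 6) ⊕ (4 ⊕ -5)) gives -5.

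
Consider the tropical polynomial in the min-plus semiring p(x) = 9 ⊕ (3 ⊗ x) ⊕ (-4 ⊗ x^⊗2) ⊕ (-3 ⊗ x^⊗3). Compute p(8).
p(8) = 9

A tropical monomial a ⊗ x^⊗i evaluates to a + i · x. Evaluating each term at x = 8:
  Term 0 contributes 9 + 0 · 8 = 9
  Term 1 contributes 3 + 1 · 8 = 11
  Term 2 contributes -4 + 2 · 8 = 12
  Term 3 contributes -3 + 3 · 8 = 21
p(8) = ⊕ of these = min[9, 11, 12, 21] = 9.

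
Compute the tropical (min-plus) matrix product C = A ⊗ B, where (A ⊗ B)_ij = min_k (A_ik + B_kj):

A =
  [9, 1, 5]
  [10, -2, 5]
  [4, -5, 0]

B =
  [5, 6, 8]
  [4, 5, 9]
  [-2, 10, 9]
A ⊗ B =
  [3, 6, 10]
  [2, 3, 7]
  [-2, 0, 4]

Apply the min-plus product entry-by-entry:
  C[0][0] = min over k of (A[0][0] + B[0][0] = 9 + 5 = 14, A[0][1] + B[1][0] = 1 + 4 = 5, A[0][2] + B[2][0] = 5 + -2 = 3) = 3 (attained at k = 2)
  C[0][1] = min over k of (A[0][0] + B[0][1] = 9 + 6 = 15, A[0][1] + B[1][1] = 1 + 5 = 6, A[0][2] + B[2][1] = 5 + 10 = 15) = 6 (attained at k = 1)
  C[0][2] = min over k of (A[0][0] + B[0][2] = 9 + 8 = 17, A[0][1] + B[1][2] = 1 + 9 = 10, A[0][2] + B[2][2] = 5 + 9 = 14) = 10 (attained at k = 1)
  C[1][0] = min over k of (A[1][0] + B[0][0] = 10 + 5 = 15, A[1][1] + B[1][0] = -2 + 4 = 2, A[1][2] + B[2][0] = 5 + -2 = 3) = 2 (attained at k = 1)
  C[1][1] = min over k of (A[1][0] + B[0][1] = 10 + 6 = 16, A[1][1] + B[1][1] = -2 + 5 = 3, A[1][2] + B[2][1] = 5 + 10 = 15) = 3 (attained at k = 1)
  C[1][2] = min over k of (A[1][0] + B[0][2] = 10 + 8 = 18, A[1][1] + B[1][2] = -2 + 9 = 7, A[1][2] + B[2][2] = 5 + 9 = 14) = 7 (attained at k = 1)
  C[2][0] = min over k of (A[2][0] + B[0][0] = 4 + 5 = 9, A[2][1] + B[1][0] = -5 + 4 = -1, A[2][2] + B[2][0] = 0 + -2 = -2) = -2 (attained at k = 2)
  C[2][1] = min over k of (A[2][0] + B[0][1] = 4 + 6 = 10, A[2][1] + B[1][1] = -5 + 5 = 0, A[2][2] + B[2][1] = 0 + 10 = 10) = 0 (attained at k = 1)
  C[2][2] = min over k of (A[2][0] + B[0][2] = 4 + 8 = 12, A[2][1] + B[1][2] = -5 + 9 = 4, A[2][2] + B[2][2] = 0 + 9 = 9) = 4 (attained at k = 1)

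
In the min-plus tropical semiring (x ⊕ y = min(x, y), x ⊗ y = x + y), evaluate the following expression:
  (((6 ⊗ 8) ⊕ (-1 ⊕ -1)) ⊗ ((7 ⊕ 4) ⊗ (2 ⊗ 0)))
(((6 ⊗ 8) ⊕ (-1 ⊕ -1)) ⊗ ((7 ⊕ 4) ⊗ (2 ⊗ 0))) = 5

Expand innermost to outermost. Recall ⊕ takes the minimum of its arguments and ⊗ takes their sum. Working out the expression (((6 ⊗ 8) ⊕ (-1 ⊕ -1)) ⊗ ((7 ⊕ 4) ⊗ (2 ⊗ 0))) gives 5.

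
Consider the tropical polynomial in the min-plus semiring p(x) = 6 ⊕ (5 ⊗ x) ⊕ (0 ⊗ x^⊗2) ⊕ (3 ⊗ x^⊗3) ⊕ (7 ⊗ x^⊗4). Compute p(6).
p(6) = 6

A tropical monomial a ⊗ x^⊗i evaluates to a + i · x. Evaluating each term at x = 6:
  Term 0 contributes 6 + 0 · 6 = 6
  Term 1 contributes 5 + 1 · 6 = 11
  Term 2 contributes 0 + 2 · 6 = 12
  Term 3 contributes 3 + 3 · 6 = 21
  Term 4 contributes 7 + 4 · 6 = 31
p(6) = ⊕ of these = min[6, 11, 12, 21, 31] = 6.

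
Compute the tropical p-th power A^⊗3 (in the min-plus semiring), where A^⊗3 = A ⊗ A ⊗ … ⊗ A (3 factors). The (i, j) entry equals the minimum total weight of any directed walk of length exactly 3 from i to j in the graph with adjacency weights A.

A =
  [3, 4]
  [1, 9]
A^⊗3 =
  [8, 9]
  [6, 8]

Each entry (A^⊗3)_ij equals the minimum over all length-3 walks i = v_0 → v_1 → … → v_3 = j of Σ_t A[v_t][v_{t+1}]. For example, for (i, j) = (0, 1) we minimise over 4 possible intermediate vertex sequences; the minimum is 9, attained along the walk 0 → 1 → 0 → 1.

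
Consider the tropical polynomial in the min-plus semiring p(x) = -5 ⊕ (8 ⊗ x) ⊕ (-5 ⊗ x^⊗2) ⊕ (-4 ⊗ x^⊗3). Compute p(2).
p(2) = -5

A tropical monomial a ⊗ x^⊗i evaluates to a + i · x. Evaluating each term at x = 2:
  Term 0 contributes -5 + 0 · 2 = -5
  Term 1 contributes 8 + 1 · 2 = 10
  Term 2 contributes -5 + 2 · 2 = -1
  Term 3 contributes -4 + 3 · 2 = 2
p(2) = ⊕ of these = min[-5, 10, -1, 2] = -5.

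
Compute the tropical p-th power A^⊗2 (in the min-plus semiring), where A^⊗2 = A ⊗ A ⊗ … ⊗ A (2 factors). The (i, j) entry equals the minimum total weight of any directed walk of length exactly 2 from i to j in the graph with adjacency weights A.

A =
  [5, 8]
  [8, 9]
A^⊗2 =
  [10, 13]
  [13, 16]

Each entry (A^⊗2)_ij equals the minimum over all length-2 walks i = v_0 → v_1 → … → v_2 = j of Σ_t A[v_t][v_{t+1}]. For example, for (i, j) = (0, 1) we minimise over 2 possible intermediate vertex sequences; the minimum is 13, attained along the walk 0 → 0 → 1.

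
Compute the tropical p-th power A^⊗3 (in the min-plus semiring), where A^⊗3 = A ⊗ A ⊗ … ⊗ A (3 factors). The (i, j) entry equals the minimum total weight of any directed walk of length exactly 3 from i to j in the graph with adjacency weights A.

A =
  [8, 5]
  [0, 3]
A^⊗3 =
  [8, 10]
  [5, 8]

Each entry (A^⊗3)_ij equals the minimum over all length-3 walks i = v_0 → v_1 → … → v_3 = j of Σ_t A[v_t][v_{t+1}]. For example, for (i, j) = (0, 1) we minimise over 4 possible intermediate vertex sequences; the minimum is 10, attained along the walk 0 → 1 → 0 → 1.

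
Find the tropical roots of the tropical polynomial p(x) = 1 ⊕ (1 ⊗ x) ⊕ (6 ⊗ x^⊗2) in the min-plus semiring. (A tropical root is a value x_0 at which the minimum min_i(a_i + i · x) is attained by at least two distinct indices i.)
Roots: {-5, 0}

Each tropical root is a break point of the lower envelope of the lines y = a_i + i · x (there are 3 lines, with slopes 0, 1, ..., 2). Only the lines that attain the minimum somewhere contribute to roots; other lines are dominated. Here the surviving (envelope) indices are i = 2, i = 1, i = 0.
Intersections between consecutive envelope lines give the roots: for adjacent envelope indices i < j the intersection is x = (a_i − a_j) / (j − i). Reading off the sorted break points: {-5, 0}.
Verification: at each break x_0, at least two indices attain the minimum of min_i(a_i + i · x_0).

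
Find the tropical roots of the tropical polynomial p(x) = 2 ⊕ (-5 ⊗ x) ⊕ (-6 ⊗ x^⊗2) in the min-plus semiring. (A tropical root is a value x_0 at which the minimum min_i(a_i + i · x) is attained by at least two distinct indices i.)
Roots: {1, 7}

Each tropical root is a break point of the lower envelope of the lines y = a_i + i · x (there are 3 lines, with slopes 0, 1, ..., 2). Only the lines that attain the minimum somewhere contribute to roots; other lines are dominated. Here the surviving (envelope) indices are i = 2, i = 1, i = 0.
Intersections between consecutive envelope lines give the roots: for adjacent envelope indices i < j the intersection is x = (a_i − a_j) / (j − i). Reading off the sorted break points: {1, 7}.
Verification: at each break x_0, at least two indices attain the minimum of min_i(a_i + i · x_0).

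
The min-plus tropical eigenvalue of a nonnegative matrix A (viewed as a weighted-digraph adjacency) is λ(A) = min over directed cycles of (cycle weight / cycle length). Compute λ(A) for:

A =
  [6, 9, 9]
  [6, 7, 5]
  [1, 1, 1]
λ(A) = 1

Enumerate directed cycles and compute their means (weight / length). Sample:
  cycle 0 → 0: weight = 6, length = 1, mean = 6/1 ≈ 6.000
  cycle 1 → 1: weight = 7, length = 1, mean = 7/1 ≈ 7.000
  cycle 2 → 2: weight = 1, length = 1, mean = 1/1 ≈ 1.000
  cycle 0 → 1 → 0: weight = 15, length = 2, mean = 15/2 ≈ 7.500
  cycle 0 → 2 → 0: weight = 10, length = 2, mean = 10/2 ≈ 5.000
  cycle 1 → 0 → 1: weight = 15, length = 2, mean = 15/2 ≈ 7.500
Minimum mean = 1.000, attained e.g. along the cycle 2 → 2 with weight 1 and length 1. So λ(A) = 1/1 = 1.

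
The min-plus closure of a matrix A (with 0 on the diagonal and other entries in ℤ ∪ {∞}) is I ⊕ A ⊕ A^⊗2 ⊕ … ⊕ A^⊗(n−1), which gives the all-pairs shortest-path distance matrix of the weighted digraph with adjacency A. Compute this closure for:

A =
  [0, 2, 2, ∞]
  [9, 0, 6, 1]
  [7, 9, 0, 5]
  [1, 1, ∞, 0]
Closure =
  [0, 2, 2, 3]
  [2, 0, 4, 1]
  [6, 6, 0, 5]
  [1, 1, 3, 0]

This is the Floyd-Warshall all-pairs shortest-path computation. For each intermediate vertex k = 0, 1, …, 3, update dist[i][j] ← min(dist[i][j], dist[i][k] + dist[k][j]). The final matrix gives, for each (i, j), the minimum total weight of any directed path from i to j (possibly empty when i = j).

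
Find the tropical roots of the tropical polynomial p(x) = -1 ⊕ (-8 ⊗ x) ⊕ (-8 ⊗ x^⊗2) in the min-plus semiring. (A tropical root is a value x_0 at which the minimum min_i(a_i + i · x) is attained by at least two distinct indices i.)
Roots: {0, 7}

Each tropical root is a break point of the lower envelope of the lines y = a_i + i · x (there are 3 lines, with slopes 0, 1, ..., 2). Only the lines that attain the minimum somewhere contribute to roots; other lines are dominated. Here the surviving (envelope) indices are i = 2, i = 1, i = 0.
Intersections between consecutive envelope lines give the roots: for adjacent envelope indices i < j the intersection is x = (a_i − a_j) / (j − i). Reading off the sorted break points: {0, 7}.
Verification: at each break x_0, at least two indices attain the minimum of min_i(a_i + i · x_0).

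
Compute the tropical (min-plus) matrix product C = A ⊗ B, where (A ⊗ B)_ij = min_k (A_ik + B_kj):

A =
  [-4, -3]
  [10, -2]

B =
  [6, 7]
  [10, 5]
A ⊗ B =
  [2, 2]
  [8, 3]

Apply the min-plus product entry-by-entry:
  C[0][0] = min over k of (A[0][0] + B[0][0] = -4 + 6 = 2, A[0][1] + B[1][0] = -3 + 10 = 7) = 2 (attained at k = 0)
  C[0][1] = min over k of (A[0][0] + B[0][1] = -4 + 7 = 3, A[0][1] + B[1][1] = -3 + 5 = 2) = 2 (attained at k = 1)
  C[1][0] = min over k of (A[1][0] + B[0][0] = 10 + 6 = 16, A[1][1] + B[1][0] = -2 + 10 = 8) = 8 (attained at k = 1)
  C[1][1] = min over k of (A[1][0] + B[0][1] = 10 + 7 = 17, A[1][1] + B[1][1] = -2 + 5 = 3) = 3 (attained at k = 1)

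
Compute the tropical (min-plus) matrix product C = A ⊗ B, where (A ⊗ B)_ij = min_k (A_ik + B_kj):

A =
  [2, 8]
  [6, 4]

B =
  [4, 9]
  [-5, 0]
A ⊗ B =
  [3, 8]
  [-1, 4]

Apply the min-plus product entry-by-entry:
  C[0][0] = min over k of (A[0][0] + B[0][0] = 2 + 4 = 6, A[0][1] + B[1][0] = 8 + -5 = 3) = 3 (attained at k = 1)
  C[0][1] = min over k of (A[0][0] + B[0][1] = 2 + 9 = 11, A[0][1] + B[1][1] = 8 + 0 = 8) = 8 (attained at k = 1)
  C[1][0] = min over k of (A[1][0] + B[0][0] = 6 + 4 = 10, A[1][1] + B[1][0] = 4 + -5 = -1) = -1 (attained at k = 1)
  C[1][1] = min over k of (A[1][0] + B[0][1] = 6 + 9 = 15, A[1][1] + B[1][1] = 4 + 0 = 4) = 4 (attained at k = 1)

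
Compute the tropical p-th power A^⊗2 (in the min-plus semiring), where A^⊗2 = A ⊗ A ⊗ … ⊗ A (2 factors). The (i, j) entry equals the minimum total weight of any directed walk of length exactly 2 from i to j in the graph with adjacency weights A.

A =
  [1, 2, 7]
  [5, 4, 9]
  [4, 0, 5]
A^⊗2 =
  [2, 3, 8]
  [6, 7, 12]
  [5, 4, 9]

Each entry (A^⊗2)_ij equals the minimum over all length-2 walks i = v_0 → v_1 → … → v_2 = j of Σ_t A[v_t][v_{t+1}]. For example, for (i, j) = (0, 2) we minimise over 3 possible intermediate vertex sequences; the minimum is 8, attained along the walk 0 → 0 → 2.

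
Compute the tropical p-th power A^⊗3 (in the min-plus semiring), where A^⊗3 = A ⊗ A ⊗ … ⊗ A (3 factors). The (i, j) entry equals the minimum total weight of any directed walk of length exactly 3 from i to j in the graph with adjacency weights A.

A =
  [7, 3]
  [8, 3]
A^⊗3 =
  [14, 9]
  [14, 9]

Each entry (A^⊗3)_ij equals the minimum over all length-3 walks i = v_0 → v_1 → … → v_3 = j of Σ_t A[v_t][v_{t+1}]. For example, for (i, j) = (0, 1) we minimise over 4 possible intermediate vertex sequences; the minimum is 9, attained along the walk 0 → 1 → 1 → 1.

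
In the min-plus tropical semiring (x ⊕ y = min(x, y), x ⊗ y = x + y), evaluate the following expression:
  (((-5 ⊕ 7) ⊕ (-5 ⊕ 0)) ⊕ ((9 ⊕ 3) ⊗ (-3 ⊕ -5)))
(((-5 ⊕ 7) ⊕ (-5 ⊕ 0)) ⊕ ((9 ⊕ 3) ⊗ (-3 ⊕ -5))) = -5

Expand innermost to outermost. Recall ⊕ takes the minimum of its arguments and ⊗ takes their sum. Working out the expression (((-5 ⊕ 7) ⊕ (-5 ⊕ 0)) ⊕ ((9 ⊕ 3) ⊗ (-3 ⊕ -5))) gives -5.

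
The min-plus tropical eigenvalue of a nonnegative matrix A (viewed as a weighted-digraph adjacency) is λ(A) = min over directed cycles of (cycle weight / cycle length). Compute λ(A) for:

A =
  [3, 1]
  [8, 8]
λ(A) = 3

Enumerate directed cycles and compute their means (weight / length). Sample:
  cycle 0 → 0: weight = 3, length = 1, mean = 3/1 ≈ 3.000
  cycle 1 → 1: weight = 8, length = 1, mean = 8/1 ≈ 8.000
  cycle 0 → 1 → 0: weight = 9, length = 2, mean = 9/2 ≈ 4.500
  cycle 1 → 0 → 1: weight = 9, length = 2, mean = 9/2 ≈ 4.500
Minimum mean = 3.000, attained e.g. along the cycle 0 → 0 with weight 3 and length 1. So λ(A) = 3/1 = 3.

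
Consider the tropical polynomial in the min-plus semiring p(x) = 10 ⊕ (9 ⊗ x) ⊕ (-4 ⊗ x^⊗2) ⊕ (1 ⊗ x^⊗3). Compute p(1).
p(1) = -2

A tropical monomial a ⊗ x^⊗i evaluates to a + i · x. Evaluating each term at x = 1:
  Term 0 contributes 10 + 0 · 1 = 10
  Term 1 contributes 9 + 1 · 1 = 10
  Term 2 contributes -4 + 2 · 1 = -2
  Term 3 contributes 1 + 3 · 1 = 4
p(1) = ⊕ of these = min[10, 10, -2, 4] = -2.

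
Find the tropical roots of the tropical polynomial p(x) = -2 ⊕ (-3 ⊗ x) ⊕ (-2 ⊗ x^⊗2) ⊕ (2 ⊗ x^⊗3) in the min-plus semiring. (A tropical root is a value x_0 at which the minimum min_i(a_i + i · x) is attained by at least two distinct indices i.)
Roots: {-4, -1, 1}

Each tropical root is a break point of the lower envelope of the lines y = a_i + i · x (there are 4 lines, with slopes 0, 1, ..., 3). Only the lines that attain the minimum somewhere contribute to roots; other lines are dominated. Here the surviving (envelope) indices are i = 3, i = 2, i = 1, i = 0.
Intersections between consecutive envelope lines give the roots: for adjacent envelope indices i < j the intersection is x = (a_i − a_j) / (j − i). Reading off the sorted break points: {-4, -1, 1}.
Verification: at each break x_0, at least two indices attain the minimum of min_i(a_i + i · x_0).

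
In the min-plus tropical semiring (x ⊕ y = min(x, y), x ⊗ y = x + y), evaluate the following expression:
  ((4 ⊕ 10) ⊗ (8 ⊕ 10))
((4 ⊕ 10) ⊗ (8 ⊕ 10)) = 12

Expand innermost to outermost. Recall ⊕ takes the minimum of its arguments and ⊗ takes their sum. Working out the expression ((4 ⊕ 10) ⊗ (8 ⊕ 10)) gives 12.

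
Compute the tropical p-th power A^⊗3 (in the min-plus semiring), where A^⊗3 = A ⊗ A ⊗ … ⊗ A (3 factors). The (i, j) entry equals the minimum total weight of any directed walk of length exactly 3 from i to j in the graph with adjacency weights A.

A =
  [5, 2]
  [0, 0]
A^⊗3 =
  [2, 2]
  [0, 0]

Each entry (A^⊗3)_ij equals the minimum over all length-3 walks i = v_0 → v_1 → … → v_3 = j of Σ_t A[v_t][v_{t+1}]. For example, for (i, j) = (0, 1) we minimise over 4 possible intermediate vertex sequences; the minimum is 2, attained along the walk 0 → 1 → 1 → 1.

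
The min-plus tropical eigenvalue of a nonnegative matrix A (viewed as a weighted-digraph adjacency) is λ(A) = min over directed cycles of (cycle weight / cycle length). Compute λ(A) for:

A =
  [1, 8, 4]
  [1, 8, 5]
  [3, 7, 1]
λ(A) = 1

Enumerate directed cycles and compute their means (weight / length). Sample:
  cycle 0 → 0: weight = 1, length = 1, mean = 1/1 ≈ 1.000
  cycle 1 → 1: weight = 8, length = 1, mean = 8/1 ≈ 8.000
  cycle 2 → 2: weight = 1, length = 1, mean = 1/1 ≈ 1.000
  cycle 0 → 1 → 0: weight = 9, length = 2, mean = 9/2 ≈ 4.500
  cycle 0 → 2 → 0: weight = 7, length = 2, mean = 7/2 ≈ 3.500
  cycle 1 → 0 → 1: weight = 9, length = 2, mean = 9/2 ≈ 4.500
Minimum mean = 1.000, attained e.g. along the cycle 0 → 0 with weight 1 and length 1. So λ(A) = 1/1 = 1.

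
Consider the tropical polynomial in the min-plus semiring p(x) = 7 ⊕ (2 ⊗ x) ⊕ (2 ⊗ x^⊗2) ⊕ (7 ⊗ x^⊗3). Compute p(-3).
p(-3) = -4

A tropical monomial a ⊗ x^⊗i evaluates to a + i · x. Evaluating each term at x = -3:
  Term 0 contributes 7 + 0 · -3 = 7
  Term 1 contributes 2 + 1 · -3 = -1
  Term 2 contributes 2 + 2 · -3 = -4
  Term 3 contributes 7 + 3 · -3 = -2
p(-3) = ⊕ of these = min[7, -1, -4, -2] = -4.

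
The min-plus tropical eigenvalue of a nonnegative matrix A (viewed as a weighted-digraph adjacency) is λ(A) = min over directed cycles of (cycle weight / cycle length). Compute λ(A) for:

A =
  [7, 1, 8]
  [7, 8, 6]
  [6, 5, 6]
λ(A) = 4

Enumerate directed cycles and compute their means (weight / length). Sample:
  cycle 0 → 0: weight = 7, length = 1, mean = 7/1 ≈ 7.000
  cycle 1 → 1: weight = 8, length = 1, mean = 8/1 ≈ 8.000
  cycle 2 → 2: weight = 6, length = 1, mean = 6/1 ≈ 6.000
  cycle 0 → 1 → 0: weight = 8, length = 2, mean = 8/2 ≈ 4.000
  cycle 0 → 2 → 0: weight = 14, length = 2, mean = 14/2 ≈ 7.000
  cycle 1 → 0 → 1: weight = 8, length = 2, mean = 8/2 ≈ 4.000
Minimum mean = 4.000, attained e.g. along the cycle 0 → 1 → 0 with weight 8 and length 2. So λ(A) = 8/2 = 4.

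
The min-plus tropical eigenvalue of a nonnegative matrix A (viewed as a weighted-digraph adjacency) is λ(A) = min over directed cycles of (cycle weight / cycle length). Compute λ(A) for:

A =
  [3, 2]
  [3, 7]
λ(A) = 5/2

Enumerate directed cycles and compute their means (weight / length). Sample:
  cycle 0 → 0: weight = 3, length = 1, mean = 3/1 ≈ 3.000
  cycle 1 → 1: weight = 7, length = 1, mean = 7/1 ≈ 7.000
  cycle 0 → 1 → 0: weight = 5, length = 2, mean = 5/2 ≈ 2.500
  cycle 1 → 0 → 1: weight = 5, length = 2, mean = 5/2 ≈ 2.500
Minimum mean = 2.500, attained e.g. along the cycle 0 → 1 → 0 with weight 5 and length 2. So λ(A) = 5/2 = 5/2.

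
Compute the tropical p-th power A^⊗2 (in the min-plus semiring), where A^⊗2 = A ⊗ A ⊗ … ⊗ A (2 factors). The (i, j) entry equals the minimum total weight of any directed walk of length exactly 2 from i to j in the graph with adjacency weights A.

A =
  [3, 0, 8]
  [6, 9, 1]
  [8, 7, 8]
A^⊗2 =
  [6, 3, 1]
  [9, 6, 9]
  [11, 8, 8]

Each entry (A^⊗2)_ij equals the minimum over all length-2 walks i = v_0 → v_1 → … → v_2 = j of Σ_t A[v_t][v_{t+1}]. For example, for (i, j) = (0, 2) we minimise over 3 possible intermediate vertex sequences; the minimum is 1, attained along the walk 0 → 1 → 2.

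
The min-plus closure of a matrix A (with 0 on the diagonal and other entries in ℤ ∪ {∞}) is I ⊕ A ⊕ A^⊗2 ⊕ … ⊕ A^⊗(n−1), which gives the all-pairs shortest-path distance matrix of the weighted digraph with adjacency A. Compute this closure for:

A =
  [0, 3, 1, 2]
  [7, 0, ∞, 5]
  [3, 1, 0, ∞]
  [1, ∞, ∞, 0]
Closure =
  [0, 2, 1, 2]
  [6, 0, 7, 5]
  [3, 1, 0, 5]
  [1, 3, 2, 0]

This is the Floyd-Warshall all-pairs shortest-path computation. For each intermediate vertex k = 0, 1, …, 3, update dist[i][j] ← min(dist[i][j], dist[i][k] + dist[k][j]). The final matrix gives, for each (i, j), the minimum total weight of any directed path from i to j (possibly empty when i = j).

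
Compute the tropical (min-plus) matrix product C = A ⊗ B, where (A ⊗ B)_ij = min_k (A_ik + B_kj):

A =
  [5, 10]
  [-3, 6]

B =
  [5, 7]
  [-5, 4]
A ⊗ B =
  [5, 12]
  [1, 4]

Apply the min-plus product entry-by-entry:
  C[0][0] = min over k of (A[0][0] + B[0][0] = 5 + 5 = 10, A[0][1] + B[1][0] = 10 + -5 = 5) = 5 (attained at k = 1)
  C[0][1] = min over k of (A[0][0] + B[0][1] = 5 + 7 = 12, A[0][1] + B[1][1] = 10 + 4 = 14) = 12 (attained at k = 0)
  C[1][0] = min over k of (A[1][0] + B[0][0] = -3 + 5 = 2, A[1][1] + B[1][0] = 6 + -5 = 1) = 1 (attained at k = 1)
  C[1][1] = min over k of (A[1][0] + B[0][1] = -3 + 7 = 4, A[1][1] + B[1][1] = 6 + 4 = 10) = 4 (attained at k = 0)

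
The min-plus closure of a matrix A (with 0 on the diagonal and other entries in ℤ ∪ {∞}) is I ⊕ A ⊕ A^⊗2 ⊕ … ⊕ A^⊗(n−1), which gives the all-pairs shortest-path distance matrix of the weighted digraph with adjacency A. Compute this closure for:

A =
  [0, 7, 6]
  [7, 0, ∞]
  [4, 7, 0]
Closure =
  [0, 7, 6]
  [7, 0, 13]
  [4, 7, 0]

This is the Floyd-Warshall all-pairs shortest-path computation. For each intermediate vertex k = 0, 1, …, 2, update dist[i][j] ← min(dist[i][j], dist[i][k] + dist[k][j]). The final matrix gives, for each (i, j), the minimum total weight of any directed path from i to j (possibly empty when i = j).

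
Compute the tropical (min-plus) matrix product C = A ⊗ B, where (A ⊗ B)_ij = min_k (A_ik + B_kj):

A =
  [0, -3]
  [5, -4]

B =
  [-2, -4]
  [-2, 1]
A ⊗ B =
  [-5, -4]
  [-6, -3]

Apply the min-plus product entry-by-entry:
  C[0][0] = min over k of (A[0][0] + B[0][0] = 0 + -2 = -2, A[0][1] + B[1][0] = -3 + -2 = -5) = -5 (attained at k = 1)
  C[0][1] = min over k of (A[0][0] + B[0][1] = 0 + -4 = -4, A[0][1] + B[1][1] = -3 + 1 = -2) = -4 (attained at k = 0)
  C[1][0] = min over k of (A[1][0] + B[0][0] = 5 + -2 = 3, A[1][1] + B[1][0] = -4 + -2 = -6) = -6 (attained at k = 1)
  C[1][1] = min over k of (A[1][0] + B[0][1] = 5 + -4 = 1, A[1][1] + B[1][1] = -4 + 1 = -3) = -3 (attained at k = 1)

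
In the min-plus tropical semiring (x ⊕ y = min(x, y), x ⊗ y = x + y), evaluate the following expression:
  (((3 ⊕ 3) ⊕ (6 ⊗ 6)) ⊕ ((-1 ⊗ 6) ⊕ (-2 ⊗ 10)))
(((3 ⊕ 3) ⊕ (6 ⊗ 6)) ⊕ ((-1 ⊗ 6) ⊕ (-2 ⊗ 10))) = 3

Expand innermost to outermost. Recall ⊕ takes the minimum of its arguments and ⊗ takes their sum. Working out the expression (((3 ⊕ 3) ⊕ (6 ⊗ 6)) ⊕ ((-1 ⊗ 6) ⊕ (-2 ⊗ 10))) gives 3.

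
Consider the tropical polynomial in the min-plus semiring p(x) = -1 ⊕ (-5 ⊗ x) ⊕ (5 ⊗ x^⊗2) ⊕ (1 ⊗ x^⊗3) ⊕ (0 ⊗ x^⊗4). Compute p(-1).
p(-1) = -6

A tropical monomial a ⊗ x^⊗i evaluates to a + i · x. Evaluating each term at x = -1:
  Term 0 contributes -1 + 0 · -1 = -1
  Term 1 contributes -5 + 1 · -1 = -6
  Term 2 contributes 5 + 2 · -1 = 3
  Term 3 contributes 1 + 3 · -1 = -2
  Term 4 contributes 0 + 4 · -1 = -4
p(-1) = ⊕ of these = min[-1, -6, 3, -2, -4] = -6.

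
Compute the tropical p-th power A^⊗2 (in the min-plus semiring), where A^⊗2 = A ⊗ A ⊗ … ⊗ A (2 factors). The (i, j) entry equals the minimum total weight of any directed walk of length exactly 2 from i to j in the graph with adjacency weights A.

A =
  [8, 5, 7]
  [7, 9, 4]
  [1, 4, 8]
A^⊗2 =
  [8, 11, 9]
  [5, 8, 12]
  [9, 6, 8]

Each entry (A^⊗2)_ij equals the minimum over all length-2 walks i = v_0 → v_1 → … → v_2 = j of Σ_t A[v_t][v_{t+1}]. For example, for (i, j) = (0, 2) we minimise over 3 possible intermediate vertex sequences; the minimum is 9, attained along the walk 0 → 1 → 2.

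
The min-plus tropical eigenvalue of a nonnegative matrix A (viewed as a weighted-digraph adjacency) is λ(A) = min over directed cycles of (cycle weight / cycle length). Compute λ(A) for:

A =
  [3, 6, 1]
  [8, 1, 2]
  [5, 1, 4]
λ(A) = 1

Enumerate directed cycles and compute their means (weight / length). Sample:
  cycle 0 → 0: weight = 3, length = 1, mean = 3/1 ≈ 3.000
  cycle 1 → 1: weight = 1, length = 1, mean = 1/1 ≈ 1.000
  cycle 2 → 2: weight = 4, length = 1, mean = 4/1 ≈ 4.000
  cycle 0 → 1 → 0: weight = 14, length = 2, mean = 14/2 ≈ 7.000
  cycle 0 → 2 → 0: weight = 6, length = 2, mean = 6/2 ≈ 3.000
  cycle 1 → 0 → 1: weight = 14, length = 2, mean = 14/2 ≈ 7.000
Minimum mean = 1.000, attained e.g. along the cycle 1 → 1 with weight 1 and length 1. So λ(A) = 1/1 = 1.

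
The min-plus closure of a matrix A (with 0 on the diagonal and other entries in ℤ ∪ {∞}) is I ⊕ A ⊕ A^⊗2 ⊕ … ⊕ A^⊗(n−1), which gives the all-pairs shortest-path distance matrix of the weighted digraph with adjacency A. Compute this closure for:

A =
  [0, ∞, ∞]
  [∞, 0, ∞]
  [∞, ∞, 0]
Closure =
  [0, ∞, ∞]
  [∞, 0, ∞]
  [∞, ∞, 0]

This is the Floyd-Warshall all-pairs shortest-path computation. For each intermediate vertex k = 0, 1, …, 2, update dist[i][j] ← min(dist[i][j], dist[i][k] + dist[k][j]). The final matrix gives, for each (i, j), the minimum total weight of any directed path from i to j (possibly empty when i = j).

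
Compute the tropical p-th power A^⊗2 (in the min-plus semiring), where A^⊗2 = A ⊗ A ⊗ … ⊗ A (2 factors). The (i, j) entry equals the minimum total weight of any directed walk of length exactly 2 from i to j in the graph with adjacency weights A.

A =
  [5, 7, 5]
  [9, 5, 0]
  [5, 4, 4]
A^⊗2 =
  [10, 9, 7]
  [5, 4, 4]
  [9, 8, 4]

Each entry (A^⊗2)_ij equals the minimum over all length-2 walks i = v_0 → v_1 → … → v_2 = j of Σ_t A[v_t][v_{t+1}]. For example, for (i, j) = (0, 2) we minimise over 3 possible intermediate vertex sequences; the minimum is 7, attained along the walk 0 → 1 → 2.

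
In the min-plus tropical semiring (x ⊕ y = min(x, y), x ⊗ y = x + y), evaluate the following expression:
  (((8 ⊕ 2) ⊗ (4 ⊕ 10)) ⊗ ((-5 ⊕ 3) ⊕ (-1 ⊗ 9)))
(((8 ⊕ 2) ⊗ (4 ⊕ 10)) ⊗ ((-5 ⊕ 3) ⊕ (-1 ⊗ 9))) = 1

Expand innermost to outermost. Recall ⊕ takes the minimum of its arguments and ⊗ takes their sum. Working out the expression (((8 ⊕ 2) ⊗ (4 ⊕ 10)) ⊗ ((-5 ⊕ 3) ⊕ (-1 ⊗ 9))) gives 1.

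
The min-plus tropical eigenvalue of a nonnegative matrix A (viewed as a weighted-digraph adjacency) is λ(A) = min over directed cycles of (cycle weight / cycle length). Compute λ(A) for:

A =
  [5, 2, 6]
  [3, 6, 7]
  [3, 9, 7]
λ(A) = 5/2

Enumerate directed cycles and compute their means (weight / length). Sample:
  cycle 0 → 0: weight = 5, length = 1, mean = 5/1 ≈ 5.000
  cycle 1 → 1: weight = 6, length = 1, mean = 6/1 ≈ 6.000
  cycle 2 → 2: weight = 7, length = 1, mean = 7/1 ≈ 7.000
  cycle 0 → 1 → 0: weight = 5, length = 2, mean = 5/2 ≈ 2.500
  cycle 0 → 2 → 0: weight = 9, length = 2, mean = 9/2 ≈ 4.500
  cycle 1 → 0 → 1: weight = 5, length = 2, mean = 5/2 ≈ 2.500
Minimum mean = 2.500, attained e.g. along the cycle 0 → 1 → 0 with weight 5 and length 2. So λ(A) = 5/2 = 5/2.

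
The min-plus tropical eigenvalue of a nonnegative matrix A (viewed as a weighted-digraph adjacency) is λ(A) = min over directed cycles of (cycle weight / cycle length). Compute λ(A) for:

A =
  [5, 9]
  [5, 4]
λ(A) = 4

Enumerate directed cycles and compute their means (weight / length). Sample:
  cycle 0 → 0: weight = 5, length = 1, mean = 5/1 ≈ 5.000
  cycle 1 → 1: weight = 4, length = 1, mean = 4/1 ≈ 4.000
  cycle 0 → 1 → 0: weight = 14, length = 2, mean = 14/2 ≈ 7.000
  cycle 1 → 0 → 1: weight = 14, length = 2, mean = 14/2 ≈ 7.000
Minimum mean = 4.000, attained e.g. along the cycle 1 → 1 with weight 4 and length 1. So λ(A) = 4/1 = 4.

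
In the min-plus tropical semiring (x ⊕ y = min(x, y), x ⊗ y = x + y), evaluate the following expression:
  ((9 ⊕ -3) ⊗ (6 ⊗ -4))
((9 ⊕ -3) ⊗ (6 ⊗ -4)) = -1

Expand innermost to outermost. Recall ⊕ takes the minimum of its arguments and ⊗ takes their sum. Working out the expression ((9 ⊕ -3) ⊗ (6 ⊗ -4)) gives -1.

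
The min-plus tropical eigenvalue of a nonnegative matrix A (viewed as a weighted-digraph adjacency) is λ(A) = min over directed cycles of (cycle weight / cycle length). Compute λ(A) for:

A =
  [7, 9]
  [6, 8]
λ(A) = 7

Enumerate directed cycles and compute their means (weight / length). Sample:
  cycle 0 → 0: weight = 7, length = 1, mean = 7/1 ≈ 7.000
  cycle 1 → 1: weight = 8, length = 1, mean = 8/1 ≈ 8.000
  cycle 0 → 1 → 0: weight = 15, length = 2, mean = 15/2 ≈ 7.500
  cycle 1 → 0 → 1: weight = 15, length = 2, mean = 15/2 ≈ 7.500
Minimum mean = 7.000, attained e.g. along the cycle 0 → 0 with weight 7 and length 1. So λ(A) = 7/1 = 7.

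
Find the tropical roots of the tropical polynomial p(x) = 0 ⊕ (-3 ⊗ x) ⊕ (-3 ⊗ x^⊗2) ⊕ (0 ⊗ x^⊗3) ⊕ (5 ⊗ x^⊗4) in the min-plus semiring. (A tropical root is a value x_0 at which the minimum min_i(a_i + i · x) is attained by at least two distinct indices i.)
Roots: {-5, -3, 0, 3}

Each tropical root is a break point of the lower envelope of the lines y = a_i + i · x (there are 5 lines, with slopes 0, 1, ..., 4). Only the lines that attain the minimum somewhere contribute to roots; other lines are dominated. Here the surviving (envelope) indices are i = 4, i = 3, i = 2, i = 1, i = 0.
Intersections between consecutive envelope lines give the roots: for adjacent envelope indices i < j the intersection is x = (a_i − a_j) / (j − i). Reading off the sorted break points: {-5, -3, 0, 3}.
Verification: at each break x_0, at least two indices attain the minimum of min_i(a_i + i · x_0).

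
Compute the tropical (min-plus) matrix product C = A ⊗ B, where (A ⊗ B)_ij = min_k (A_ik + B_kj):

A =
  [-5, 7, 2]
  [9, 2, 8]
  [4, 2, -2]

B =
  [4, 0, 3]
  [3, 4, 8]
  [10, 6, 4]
A ⊗ B =
  [-1, -5, -2]
  [5, 6, 10]
  [5, 4, 2]

Apply the min-plus product entry-by-entry:
  C[0][0] = min over k of (A[0][0] + B[0][0] = -5 + 4 = -1, A[0][1] + B[1][0] = 7 + 3 = 10, A[0][2] + B[2][0] = 2 + 10 = 12) = -1 (attained at k = 0)
  C[0][1] = min over k of (A[0][0] + B[0][1] = -5 + 0 = -5, A[0][1] + B[1][1] = 7 + 4 = 11, A[0][2] + B[2][1] = 2 + 6 = 8) = -5 (attained at k = 0)
  C[0][2] = min over k of (A[0][0] + B[0][2] = -5 + 3 = -2, A[0][1] + B[1][2] = 7 + 8 = 15, A[0][2] + B[2][2] = 2 + 4 = 6) = -2 (attained at k = 0)
  C[1][0] = min over k of (A[1][0] + B[0][0] = 9 + 4 = 13, A[1][1] + B[1][0] = 2 + 3 = 5, A[1][2] + B[2][0] = 8 + 10 = 18) = 5 (attained at k = 1)
  C[1][1] = min over k of (A[1][0] + B[0][1] = 9 + 0 = 9, A[1][1] + B[1][1] = 2 + 4 = 6, A[1][2] + B[2][1] = 8 + 6 = 14) = 6 (attained at k = 1)
  C[1][2] = min over k of (A[1][0] + B[0][2] = 9 + 3 = 12, A[1][1] + B[1][2] = 2 + 8 = 10, A[1][2] + B[2][2] = 8 + 4 = 12) = 10 (attained at k = 1)
  C[2][0] = min over k of (A[2][0] + B[0][0] = 4 + 4 = 8, A[2][1] + B[1][0] = 2 + 3 = 5, A[2][2] + B[2][0] = -2 + 10 = 8) = 5 (attained at k = 1)
  C[2][1] = min over k of (A[2][0] + B[0][1] = 4 + 0 = 4, A[2][1] + B[1][1] = 2 + 4 = 6, A[2][2] + B[2][1] = -2 + 6 = 4) = 4 (attained at k = 0)
  C[2][2] = min over k of (A[2][0] + B[0][2] = 4 + 3 = 7, A[2][1] + B[1][2] = 2 + 8 = 10, A[2][2] + B[2][2] = -2 + 4 = 2) = 2 (attained at k = 2)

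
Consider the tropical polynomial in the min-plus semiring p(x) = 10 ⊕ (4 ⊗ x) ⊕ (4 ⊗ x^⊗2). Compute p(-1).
p(-1) = 2

A tropical monomial a ⊗ x^⊗i evaluates to a + i · x. Evaluating each term at x = -1:
  Term 0 contributes 10 + 0 · -1 = 10
  Term 1 contributes 4 + 1 · -1 = 3
  Term 2 contributes 4 + 2 · -1 = 2
p(-1) = ⊕ of these = min[10, 3, 2] = 2.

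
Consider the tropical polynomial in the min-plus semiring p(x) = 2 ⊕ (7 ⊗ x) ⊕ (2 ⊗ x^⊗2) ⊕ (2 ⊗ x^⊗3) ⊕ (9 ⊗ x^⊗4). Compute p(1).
p(1) = 2

A tropical monomial a ⊗ x^⊗i evaluates to a + i · x. Evaluating each term at x = 1:
  Term 0 contributes 2 + 0 · 1 = 2
  Term 1 contributes 7 + 1 · 1 = 8
  Term 2 contributes 2 + 2 · 1 = 4
  Term 3 contributes 2 + 3 · 1 = 5
  Term 4 contributes 9 + 4 · 1 = 13
p(1) = ⊕ of these = min[2, 8, 4, 5, 13] = 2.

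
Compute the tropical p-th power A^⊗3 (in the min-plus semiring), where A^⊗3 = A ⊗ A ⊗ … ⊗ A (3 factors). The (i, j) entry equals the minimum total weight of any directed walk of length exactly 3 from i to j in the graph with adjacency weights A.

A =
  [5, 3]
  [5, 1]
A^⊗3 =
  [9, 5]
  [7, 3]

Each entry (A^⊗3)_ij equals the minimum over all length-3 walks i = v_0 → v_1 → … → v_3 = j of Σ_t A[v_t][v_{t+1}]. For example, for (i, j) = (0, 1) we minimise over 4 possible intermediate vertex sequences; the minimum is 5, attained along the walk 0 → 1 → 1 → 1.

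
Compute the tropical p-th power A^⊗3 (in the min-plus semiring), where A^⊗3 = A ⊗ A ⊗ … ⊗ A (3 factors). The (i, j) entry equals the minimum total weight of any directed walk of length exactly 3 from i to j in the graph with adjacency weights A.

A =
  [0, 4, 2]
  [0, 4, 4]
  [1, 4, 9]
A^⊗3 =
  [0, 4, 2]
  [0, 4, 2]
  [1, 5, 3]

Each entry (A^⊗3)_ij equals the minimum over all length-3 walks i = v_0 → v_1 → … → v_3 = j of Σ_t A[v_t][v_{t+1}]. For example, for (i, j) = (0, 2) we minimise over 9 possible intermediate vertex sequences; the minimum is 2, attained along the walk 0 → 0 → 0 → 2.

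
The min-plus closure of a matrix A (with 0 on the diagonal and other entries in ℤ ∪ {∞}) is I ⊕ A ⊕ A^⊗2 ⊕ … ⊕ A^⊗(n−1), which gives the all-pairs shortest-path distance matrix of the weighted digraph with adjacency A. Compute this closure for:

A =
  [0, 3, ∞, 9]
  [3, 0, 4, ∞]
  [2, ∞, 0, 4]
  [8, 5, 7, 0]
Closure =
  [0, 3, 7, 9]
  [3, 0, 4, 8]
  [2, 5, 0, 4]
  [8, 5, 7, 0]

This is the Floyd-Warshall all-pairs shortest-path computation. For each intermediate vertex k = 0, 1, …, 3, update dist[i][j] ← min(dist[i][j], dist[i][k] + dist[k][j]). The final matrix gives, for each (i, j), the minimum total weight of any directed path from i to j (possibly empty when i = j).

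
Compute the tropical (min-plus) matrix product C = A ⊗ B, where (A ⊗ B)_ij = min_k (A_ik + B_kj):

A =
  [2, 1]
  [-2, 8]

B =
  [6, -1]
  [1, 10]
A ⊗ B =
  [2, 1]
  [4, -3]

Apply the min-plus product entry-by-entry:
  C[0][0] = min over k of (A[0][0] + B[0][0] = 2 + 6 = 8, A[0][1] + B[1][0] = 1 + 1 = 2) = 2 (attained at k = 1)
  C[0][1] = min over k of (A[0][0] + B[0][1] = 2 + -1 = 1, A[0][1] + B[1][1] = 1 + 10 = 11) = 1 (attained at k = 0)
  C[1][0] = min over k of (A[1][0] + B[0][0] = -2 + 6 = 4, A[1][1] + B[1][0] = 8 + 1 = 9) = 4 (attained at k = 0)
  C[1][1] = min over k of (A[1][0] + B[0][1] = -2 + -1 = -3, A[1][1] + B[1][1] = 8 + 10 = 18) = -3 (attained at k = 0)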